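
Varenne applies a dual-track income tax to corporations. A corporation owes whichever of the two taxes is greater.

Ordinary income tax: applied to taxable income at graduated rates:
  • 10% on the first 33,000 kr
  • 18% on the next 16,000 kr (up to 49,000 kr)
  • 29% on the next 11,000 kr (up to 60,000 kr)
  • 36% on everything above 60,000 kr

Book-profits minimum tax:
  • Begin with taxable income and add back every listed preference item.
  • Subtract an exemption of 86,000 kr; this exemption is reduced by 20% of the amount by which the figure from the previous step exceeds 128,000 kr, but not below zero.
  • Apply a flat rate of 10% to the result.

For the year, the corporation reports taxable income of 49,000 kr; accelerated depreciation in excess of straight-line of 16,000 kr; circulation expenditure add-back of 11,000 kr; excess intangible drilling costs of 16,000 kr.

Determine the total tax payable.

6,180 kr

Ordinary income tax:
  33,000 kr × 10% = 3,300 kr
  16,000 kr × 18% = 2,880 kr
  → 6,180 kr

Book-profits minimum tax:
  Adjusted income: 49,000 kr + 16,000 kr + 11,000 kr + 16,000 kr = 92,000 kr
  Exemption: 92,000 kr ≤ 128,000 kr, so full 86,000 kr applies
  Base: 92,000 kr − 86,000 kr = 6,000 kr
  6,000 kr × 10% = 600 kr

6,180 kr > 600 kr, so the ordinary income tax governs.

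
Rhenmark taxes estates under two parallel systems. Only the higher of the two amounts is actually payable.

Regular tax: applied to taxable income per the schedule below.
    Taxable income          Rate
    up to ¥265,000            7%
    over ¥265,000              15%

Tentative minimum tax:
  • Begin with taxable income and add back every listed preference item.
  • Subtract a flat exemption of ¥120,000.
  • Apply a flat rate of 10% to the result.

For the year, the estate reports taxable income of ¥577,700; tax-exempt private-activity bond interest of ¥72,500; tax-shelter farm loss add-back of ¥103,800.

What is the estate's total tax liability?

¥65,455

Regular tax:
  ¥265,000 × 7% = ¥18,550
  ¥312,700 × 15% = ¥46,905
  → ¥65,455

Tentative minimum tax:
  Adjusted income: ¥577,700 + ¥72,500 + ¥103,800 = ¥754,000
  Less exemption ¥120,000 → base ¥634,000
  ¥634,000 × 10% = ¥63,400

¥65,455 > ¥63,400, so the regular tax governs.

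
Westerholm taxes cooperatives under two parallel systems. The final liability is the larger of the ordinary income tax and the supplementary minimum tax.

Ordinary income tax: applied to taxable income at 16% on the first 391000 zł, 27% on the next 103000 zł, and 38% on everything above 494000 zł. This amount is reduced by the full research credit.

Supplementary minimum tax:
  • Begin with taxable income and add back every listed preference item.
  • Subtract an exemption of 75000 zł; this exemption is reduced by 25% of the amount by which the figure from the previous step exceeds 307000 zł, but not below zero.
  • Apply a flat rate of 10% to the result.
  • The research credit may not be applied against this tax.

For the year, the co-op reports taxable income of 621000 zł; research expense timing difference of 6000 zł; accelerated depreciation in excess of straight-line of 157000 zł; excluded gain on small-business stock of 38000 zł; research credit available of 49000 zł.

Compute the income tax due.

89630 zł

Ordinary income tax:
  391000 zł × 16% = 62560 zł
  103000 zł × 27% = 27810 zł
  127000 zł × 38% = 48260 zł
  → 138630 zł
  Less research credit 49000 zł → 89630 zł

Supplementary minimum tax:
  Adjusted income: 621000 zł + 6000 zł + 157000 zł + 38000 zł = 822000 zł
  Exemption: 25% × (822000 zł − 307000 zł) = 128750 zł ≥ 75000 zł, so the exemption is fully phased out
  Base: 822000 zł − 0 zł = 822000 zł
  822000 zł × 10% = 82200 zł

89630 zł > 82200 zł, so the ordinary income tax governs.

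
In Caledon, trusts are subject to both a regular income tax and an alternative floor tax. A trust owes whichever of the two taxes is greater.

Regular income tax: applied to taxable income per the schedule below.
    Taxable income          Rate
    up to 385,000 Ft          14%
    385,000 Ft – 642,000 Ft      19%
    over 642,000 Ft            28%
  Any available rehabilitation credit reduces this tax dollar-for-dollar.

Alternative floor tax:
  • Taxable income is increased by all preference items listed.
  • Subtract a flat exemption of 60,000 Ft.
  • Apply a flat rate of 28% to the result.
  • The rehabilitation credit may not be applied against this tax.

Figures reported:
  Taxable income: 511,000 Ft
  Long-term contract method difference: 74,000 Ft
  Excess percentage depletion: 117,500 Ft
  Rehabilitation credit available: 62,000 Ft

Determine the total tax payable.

179,900 Ft

Regular income tax:
  385,000 Ft × 14% = 53,900 Ft
  126,000 Ft × 19% = 23,940 Ft
  → 77,840 Ft
  Less rehabilitation credit 62,000 Ft → 15,840 Ft

Alternative floor tax:
  Adjusted income: 511,000 Ft + 74,000 Ft + 117,500 Ft = 702,500 Ft
  Less exemption 60,000 Ft → base 642,500 Ft
  642,500 Ft × 28% = 179,900 Ft

179,900 Ft > 15,840 Ft, so the alternative floor tax is the binding amount.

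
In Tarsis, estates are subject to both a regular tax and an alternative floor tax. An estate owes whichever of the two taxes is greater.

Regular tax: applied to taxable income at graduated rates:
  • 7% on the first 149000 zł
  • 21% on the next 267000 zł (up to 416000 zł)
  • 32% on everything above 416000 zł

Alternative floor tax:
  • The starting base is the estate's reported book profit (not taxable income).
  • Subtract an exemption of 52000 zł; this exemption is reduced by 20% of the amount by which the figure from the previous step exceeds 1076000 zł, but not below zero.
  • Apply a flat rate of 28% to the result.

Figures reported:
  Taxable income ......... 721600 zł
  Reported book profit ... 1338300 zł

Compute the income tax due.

374724 zł

Alternative floor tax:
  Base (reported book profit): 1338300 zł
  Exemption: 20% × (1338300 zł − 1076000 zł) = 52460 zł ≥ 52000 zł, so the exemption is fully phased out
  Base: 1338300 zł − 0 zł = 1338300 zł
  1338300 zł × 28% = 374724 zł

Regular tax:
  149000 zł × 7% = 10430 zł
  267000 zł × 21% = 56070 zł
  305600 zł × 32% = 97792 zł
  → 164292 zł

374724 zł > 164292 zł, so the alternative floor tax is the binding amount.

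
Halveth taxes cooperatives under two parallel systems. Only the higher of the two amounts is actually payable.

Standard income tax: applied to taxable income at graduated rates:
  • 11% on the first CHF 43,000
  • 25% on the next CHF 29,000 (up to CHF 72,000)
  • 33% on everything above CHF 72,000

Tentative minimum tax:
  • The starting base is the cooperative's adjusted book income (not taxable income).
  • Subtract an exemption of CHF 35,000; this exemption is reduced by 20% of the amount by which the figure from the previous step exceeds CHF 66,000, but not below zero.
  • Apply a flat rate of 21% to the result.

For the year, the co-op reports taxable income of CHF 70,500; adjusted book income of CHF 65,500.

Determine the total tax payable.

CHF 11,605

Tentative minimum tax:
  Base (adjusted book income): CHF 65,500
  Exemption: CHF 65,500 ≤ CHF 66,000, so full CHF 35,000 applies
  Base: CHF 65,500 − CHF 35,000 = CHF 30,500
  CHF 30,500 × 21% = CHF 6,405

Standard income tax:
  CHF 43,000 × 11% = CHF 4,730
  CHF 27,500 × 25% = CHF 6,875
  → CHF 11,605

CHF 11,605 > CHF 6,405, so the standard income tax governs.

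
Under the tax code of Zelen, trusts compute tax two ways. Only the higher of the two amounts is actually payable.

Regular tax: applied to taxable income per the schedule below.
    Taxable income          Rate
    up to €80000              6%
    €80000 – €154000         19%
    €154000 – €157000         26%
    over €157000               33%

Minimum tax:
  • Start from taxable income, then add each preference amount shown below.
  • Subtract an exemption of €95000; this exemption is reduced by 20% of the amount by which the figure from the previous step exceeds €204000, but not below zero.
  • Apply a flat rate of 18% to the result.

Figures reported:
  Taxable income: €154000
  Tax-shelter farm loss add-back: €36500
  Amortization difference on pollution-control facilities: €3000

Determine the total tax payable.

€18860

Minimum tax:
  Adjusted income: €154000 + €36500 + €3000 = €193500
  Exemption: €193500 ≤ €204000, so full €95000 applies
  Base: €193500 − €95000 = €98500
  €98500 × 18% = €17730

Regular tax:
  €80000 × 6% = €4800
  €74000 × 19% = €14060
  → €18860

€18860 > €17730, so the regular tax governs.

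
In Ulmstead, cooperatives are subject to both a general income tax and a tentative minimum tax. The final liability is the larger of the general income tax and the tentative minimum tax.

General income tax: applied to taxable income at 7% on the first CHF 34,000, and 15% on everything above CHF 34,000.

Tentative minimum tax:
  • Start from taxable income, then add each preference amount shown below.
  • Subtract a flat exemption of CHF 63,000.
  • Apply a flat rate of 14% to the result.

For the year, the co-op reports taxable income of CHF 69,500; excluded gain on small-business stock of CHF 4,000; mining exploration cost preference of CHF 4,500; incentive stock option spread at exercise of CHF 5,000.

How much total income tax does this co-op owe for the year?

CHF 7,705

Tentative minimum tax:
  Adjusted income: CHF 69,500 + CHF 4,000 + CHF 4,500 + CHF 5,000 = CHF 83,000
  Less exemption CHF 63,000 → base CHF 20,000
  CHF 20,000 × 14% = CHF 2,800

General income tax:
  CHF 34,000 × 7% = CHF 2,380
  CHF 35,500 × 15% = CHF 5,325
  → CHF 7,705

CHF 7,705 > CHF 2,800, so the general income tax governs.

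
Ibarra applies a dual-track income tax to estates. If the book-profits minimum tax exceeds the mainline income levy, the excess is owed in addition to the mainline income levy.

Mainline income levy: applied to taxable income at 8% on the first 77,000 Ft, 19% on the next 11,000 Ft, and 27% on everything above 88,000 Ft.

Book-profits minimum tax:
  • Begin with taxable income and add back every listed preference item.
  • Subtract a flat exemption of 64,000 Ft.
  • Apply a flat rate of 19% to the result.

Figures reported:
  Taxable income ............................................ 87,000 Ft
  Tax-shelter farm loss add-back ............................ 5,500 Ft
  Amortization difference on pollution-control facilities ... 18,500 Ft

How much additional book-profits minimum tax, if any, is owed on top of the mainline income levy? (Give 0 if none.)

870 Ft

Book-profits minimum tax:
  Adjusted income: 87,000 Ft + 5,500 Ft + 18,500 Ft = 111,000 Ft
  Less exemption 64,000 Ft → base 47,000 Ft
  47,000 Ft × 19% = 8,930 Ft

Mainline income levy:
  77,000 Ft × 8% = 6,160 Ft
  10,000 Ft × 19% = 1,900 Ft
  → 8,060 Ft

Excess of book-profits minimum tax over mainline income levy: 8,930 Ft − 8,060 Ft = 870 Ft.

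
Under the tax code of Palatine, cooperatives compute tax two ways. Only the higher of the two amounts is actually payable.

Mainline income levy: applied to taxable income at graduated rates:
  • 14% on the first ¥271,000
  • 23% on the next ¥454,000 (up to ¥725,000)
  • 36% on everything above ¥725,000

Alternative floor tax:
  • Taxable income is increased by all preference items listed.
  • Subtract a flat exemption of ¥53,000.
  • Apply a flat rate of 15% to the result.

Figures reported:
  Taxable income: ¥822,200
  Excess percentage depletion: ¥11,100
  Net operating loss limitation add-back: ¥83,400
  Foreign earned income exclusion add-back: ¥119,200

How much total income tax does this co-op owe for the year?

¥177,352

Alternative floor tax:
  Adjusted income: ¥822,200 + ¥11,100 + ¥83,400 + ¥119,200 = ¥1,035,900
  Less exemption ¥53,000 → base ¥982,900
  ¥982,900 × 15% = ¥147,435

Mainline income levy:
  ¥271,000 × 14% = ¥37,940
  ¥454,000 × 23% = ¥104,420
  ¥97,200 × 36% = ¥34,992
  → ¥177,352

¥177,352 > ¥147,435, so the mainline income levy governs.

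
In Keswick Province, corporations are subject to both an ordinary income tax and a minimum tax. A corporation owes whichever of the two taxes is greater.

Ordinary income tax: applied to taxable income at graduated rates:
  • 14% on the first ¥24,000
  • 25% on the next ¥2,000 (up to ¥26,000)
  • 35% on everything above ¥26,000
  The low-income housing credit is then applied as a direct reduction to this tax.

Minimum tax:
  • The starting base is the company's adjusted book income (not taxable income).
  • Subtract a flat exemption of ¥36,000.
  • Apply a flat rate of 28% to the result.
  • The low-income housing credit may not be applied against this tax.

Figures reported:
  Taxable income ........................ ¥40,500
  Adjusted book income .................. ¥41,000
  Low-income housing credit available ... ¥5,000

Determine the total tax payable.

Minimum tax:
  Base (adjusted book income): ¥41,000
  Less exemption ¥36,000 → base ¥5,000
  ¥5,000 × 28% = ¥1,400

Ordinary income tax:
  ¥24,000 × 14% = ¥3,360
  ¥2,000 × 25% = ¥500
  ¥14,500 × 35% = ¥5,075
  → ¥8,935
  Less low-income housing credit ¥5,000 → ¥3,935

¥3,935 > ¥1,400, so the ordinary income tax governs.

¥3,935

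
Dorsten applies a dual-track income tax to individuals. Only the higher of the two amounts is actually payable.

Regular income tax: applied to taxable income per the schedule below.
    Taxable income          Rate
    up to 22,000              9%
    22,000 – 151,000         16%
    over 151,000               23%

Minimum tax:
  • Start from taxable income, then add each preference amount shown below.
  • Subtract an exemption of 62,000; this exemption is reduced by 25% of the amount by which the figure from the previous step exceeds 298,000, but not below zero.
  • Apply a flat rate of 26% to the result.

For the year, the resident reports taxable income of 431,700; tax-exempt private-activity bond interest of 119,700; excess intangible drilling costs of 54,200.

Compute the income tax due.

Regular income tax:
  22,000 × 9% = 1,980
  129,000 × 16% = 20,640
  280,700 × 23% = 64,561
  → 87,181

Minimum tax:
  Adjusted income: 431,700 + 119,700 + 54,200 = 605,600
  Exemption: 25% × (605,600 − 298,000) = 76,900 ≥ 62,000, so the exemption is fully phased out
  Base: 605,600 − 0 = 605,600
  605,600 × 26% = 157,456

157,456 > 87,181, so the minimum tax is the binding amount.

157,456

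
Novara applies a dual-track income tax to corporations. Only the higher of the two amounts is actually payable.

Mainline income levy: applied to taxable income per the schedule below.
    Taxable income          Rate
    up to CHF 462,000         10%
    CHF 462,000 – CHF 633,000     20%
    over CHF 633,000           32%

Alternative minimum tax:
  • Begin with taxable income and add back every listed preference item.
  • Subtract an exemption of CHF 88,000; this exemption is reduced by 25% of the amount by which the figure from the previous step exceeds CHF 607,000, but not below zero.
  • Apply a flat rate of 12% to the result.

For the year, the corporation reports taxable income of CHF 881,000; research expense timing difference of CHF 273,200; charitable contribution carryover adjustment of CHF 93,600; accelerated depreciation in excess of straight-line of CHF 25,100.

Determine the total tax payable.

Mainline income levy:
  CHF 462,000 × 10% = CHF 46,200
  CHF 171,000 × 20% = CHF 34,200
  CHF 248,000 × 32% = CHF 79,360
  → CHF 159,760

Alternative minimum tax:
  Adjusted income: CHF 881,000 + CHF 273,200 + CHF 93,600 + CHF 25,100 = CHF 1,272,900
  Exemption: 25% × (CHF 1,272,900 − CHF 607,000) = CHF 166,475 ≥ CHF 88,000, so the exemption is fully phased out
  Base: CHF 1,272,900 − CHF 0 = CHF 1,272,900
  CHF 1,272,900 × 12% = CHF 152,748

CHF 159,760 > CHF 152,748, so the mainline income levy governs.

CHF 159,760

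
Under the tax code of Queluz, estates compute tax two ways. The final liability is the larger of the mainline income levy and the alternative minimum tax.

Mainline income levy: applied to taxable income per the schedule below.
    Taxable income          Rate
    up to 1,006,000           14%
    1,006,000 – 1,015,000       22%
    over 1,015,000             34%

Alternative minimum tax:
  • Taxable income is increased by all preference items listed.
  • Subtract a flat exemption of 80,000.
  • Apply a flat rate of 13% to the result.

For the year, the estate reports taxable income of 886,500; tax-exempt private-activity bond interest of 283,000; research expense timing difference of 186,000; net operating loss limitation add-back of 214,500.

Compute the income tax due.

193,700

Alternative minimum tax:
  Adjusted income: 886,500 + 283,000 + 186,000 + 214,500 = 1,570,000
  Less exemption 80,000 → base 1,490,000
  1,490,000 × 13% = 193,700

Mainline income levy:
  886,500 × 14% = 124,110

193,700 > 124,110, so the alternative minimum tax is the binding amount.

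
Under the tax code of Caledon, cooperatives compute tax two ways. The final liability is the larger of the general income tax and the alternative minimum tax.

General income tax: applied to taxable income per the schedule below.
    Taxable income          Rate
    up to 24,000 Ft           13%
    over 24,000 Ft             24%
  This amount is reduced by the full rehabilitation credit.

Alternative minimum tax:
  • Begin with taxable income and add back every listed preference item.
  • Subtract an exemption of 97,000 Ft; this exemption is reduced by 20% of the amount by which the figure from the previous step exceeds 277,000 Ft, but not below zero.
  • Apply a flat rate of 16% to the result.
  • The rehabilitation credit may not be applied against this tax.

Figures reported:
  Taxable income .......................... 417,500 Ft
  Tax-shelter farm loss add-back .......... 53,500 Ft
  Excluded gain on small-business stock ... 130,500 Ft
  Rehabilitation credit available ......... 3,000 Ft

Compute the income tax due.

94,560 Ft

Alternative minimum tax:
  Adjusted income: 417,500 Ft + 53,500 Ft + 130,500 Ft = 601,500 Ft
  Exemption: 97,000 Ft − 20% × (601,500 Ft − 277,000 Ft) = 97,000 Ft − 64,900 Ft = 32,100 Ft
  Base: 601,500 Ft − 32,100 Ft = 569,400 Ft
  569,400 Ft × 16% = 91,104 Ft

General income tax:
  24,000 Ft × 13% = 3,120 Ft
  393,500 Ft × 24% = 94,440 Ft
  → 97,560 Ft
  Less rehabilitation credit 3,000 Ft → 94,560 Ft

94,560 Ft > 91,104 Ft, so the general income tax governs.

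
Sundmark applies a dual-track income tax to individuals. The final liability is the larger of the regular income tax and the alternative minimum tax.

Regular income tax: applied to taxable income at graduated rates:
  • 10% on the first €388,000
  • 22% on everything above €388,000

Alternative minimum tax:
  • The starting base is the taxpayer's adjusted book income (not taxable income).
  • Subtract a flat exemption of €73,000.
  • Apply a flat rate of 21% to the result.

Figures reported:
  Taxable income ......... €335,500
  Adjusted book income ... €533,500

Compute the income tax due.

€96,705

Regular income tax:
  €335,500 × 10% = €33,550

Alternative minimum tax:
  Base (adjusted book income): €533,500
  Less exemption €73,000 → base €460,500
  €460,500 × 21% = €96,705

€96,705 > €33,550, so the alternative minimum tax is the binding amount.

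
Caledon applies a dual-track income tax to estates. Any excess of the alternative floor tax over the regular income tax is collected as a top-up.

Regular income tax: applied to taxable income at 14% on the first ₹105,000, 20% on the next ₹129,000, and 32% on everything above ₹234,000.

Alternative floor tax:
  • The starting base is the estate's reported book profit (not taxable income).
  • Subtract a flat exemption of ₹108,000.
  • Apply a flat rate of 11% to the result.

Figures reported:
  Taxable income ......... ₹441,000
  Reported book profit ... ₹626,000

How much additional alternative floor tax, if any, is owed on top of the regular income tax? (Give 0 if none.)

Regular income tax:
  ₹105,000 × 14% = ₹14,700
  ₹129,000 × 20% = ₹25,800
  ₹207,000 × 32% = ₹66,240
  → ₹106,740

Alternative floor tax:
  Base (reported book profit): ₹626,000
  Less exemption ₹108,000 → base ₹518,000
  ₹518,000 × 11% = ₹56,980

₹56,980 ≤ ₹106,740, so no add-on is due.

₹0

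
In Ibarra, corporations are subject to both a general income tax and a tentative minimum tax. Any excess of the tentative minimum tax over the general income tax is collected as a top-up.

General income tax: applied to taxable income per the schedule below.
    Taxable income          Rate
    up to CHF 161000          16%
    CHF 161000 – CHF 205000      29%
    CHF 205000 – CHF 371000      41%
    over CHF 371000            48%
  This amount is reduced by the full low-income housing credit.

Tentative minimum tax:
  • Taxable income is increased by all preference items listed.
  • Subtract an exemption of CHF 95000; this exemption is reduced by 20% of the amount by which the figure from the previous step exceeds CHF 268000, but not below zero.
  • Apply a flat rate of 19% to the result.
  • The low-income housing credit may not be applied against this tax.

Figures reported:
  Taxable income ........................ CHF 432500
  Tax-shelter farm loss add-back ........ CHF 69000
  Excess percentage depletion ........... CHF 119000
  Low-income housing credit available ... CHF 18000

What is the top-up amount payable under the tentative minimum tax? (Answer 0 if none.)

CHF 0

General income tax:
  CHF 161000 × 16% = CHF 25760
  CHF 44000 × 29% = CHF 12760
  CHF 166000 × 41% = CHF 68060
  CHF 61500 × 48% = CHF 29520
  → CHF 136100
  Less low-income housing credit CHF 18000 → CHF 118100

Tentative minimum tax:
  Adjusted income: CHF 432500 + CHF 69000 + CHF 119000 = CHF 620500
  Exemption: CHF 95000 − 20% × (CHF 620500 − CHF 268000) = CHF 95000 − CHF 70500 = CHF 24500
  Base: CHF 620500 − CHF 24500 = CHF 596000
  CHF 596000 × 19% = CHF 113240

CHF 113240 ≤ CHF 118100, so no add-on is due.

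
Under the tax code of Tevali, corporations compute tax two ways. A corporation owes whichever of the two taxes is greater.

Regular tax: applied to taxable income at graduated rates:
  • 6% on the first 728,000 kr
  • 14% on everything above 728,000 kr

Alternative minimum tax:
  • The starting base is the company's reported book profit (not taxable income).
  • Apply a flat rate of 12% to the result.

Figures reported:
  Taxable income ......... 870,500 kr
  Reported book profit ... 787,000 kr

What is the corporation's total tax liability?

94,440 kr

Regular tax:
  728,000 kr × 6% = 43,680 kr
  142,500 kr × 14% = 19,950 kr
  → 63,630 kr

Alternative minimum tax:
  Base (reported book profit): 787,000 kr
  787,000 kr × 12% = 94,440 kr

94,440 kr > 63,630 kr, so the alternative minimum tax is the binding amount.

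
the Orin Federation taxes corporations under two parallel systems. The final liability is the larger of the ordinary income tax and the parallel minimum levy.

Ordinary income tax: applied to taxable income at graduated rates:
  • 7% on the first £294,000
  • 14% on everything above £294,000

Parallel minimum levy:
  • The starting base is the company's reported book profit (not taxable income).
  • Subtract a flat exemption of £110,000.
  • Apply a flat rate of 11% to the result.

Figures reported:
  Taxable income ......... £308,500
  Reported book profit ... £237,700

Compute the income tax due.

£22,610

Parallel minimum levy:
  Base (reported book profit): £237,700
  Less exemption £110,000 → base £127,700
  £127,700 × 11% = £14,047

Ordinary income tax:
  £294,000 × 7% = £20,580
  £14,500 × 14% = £2,030
  → £22,610

£22,610 > £14,047, so the ordinary income tax governs.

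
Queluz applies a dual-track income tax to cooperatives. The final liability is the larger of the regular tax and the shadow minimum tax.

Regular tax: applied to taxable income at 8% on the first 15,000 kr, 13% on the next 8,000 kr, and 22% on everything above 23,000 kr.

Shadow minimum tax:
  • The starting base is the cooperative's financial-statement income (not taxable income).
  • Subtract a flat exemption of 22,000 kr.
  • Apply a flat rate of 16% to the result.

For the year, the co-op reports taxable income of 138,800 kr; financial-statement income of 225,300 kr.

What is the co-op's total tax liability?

32,528 kr

Shadow minimum tax:
  Base (financial-statement income): 225,300 kr
  Less exemption 22,000 kr → base 203,300 kr
  203,300 kr × 16% = 32,528 kr

Regular tax:
  15,000 kr × 8% = 1,200 kr
  8,000 kr × 13% = 1,040 kr
  115,800 kr × 22% = 25,476 kr
  → 27,716 kr

32,528 kr > 27,716 kr, so the shadow minimum tax is the binding amount.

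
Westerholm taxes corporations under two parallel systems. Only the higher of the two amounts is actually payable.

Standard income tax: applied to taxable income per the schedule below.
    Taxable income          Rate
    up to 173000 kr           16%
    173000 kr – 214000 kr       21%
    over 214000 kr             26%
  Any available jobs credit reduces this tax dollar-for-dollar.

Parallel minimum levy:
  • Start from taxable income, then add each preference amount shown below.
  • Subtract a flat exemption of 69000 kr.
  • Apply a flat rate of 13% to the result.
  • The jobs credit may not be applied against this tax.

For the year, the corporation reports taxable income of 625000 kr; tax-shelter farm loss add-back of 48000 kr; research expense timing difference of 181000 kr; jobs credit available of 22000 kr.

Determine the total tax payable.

121150 kr

Standard income tax:
  173000 kr × 16% = 27680 kr
  41000 kr × 21% = 8610 kr
  411000 kr × 26% = 106860 kr
  → 143150 kr
  Less jobs credit 22000 kr → 121150 kr

Parallel minimum levy:
  Adjusted income: 625000 kr + 48000 kr + 181000 kr = 854000 kr
  Less exemption 69000 kr → base 785000 kr
  785000 kr × 13% = 102050 kr

121150 kr > 102050 kr, so the standard income tax governs.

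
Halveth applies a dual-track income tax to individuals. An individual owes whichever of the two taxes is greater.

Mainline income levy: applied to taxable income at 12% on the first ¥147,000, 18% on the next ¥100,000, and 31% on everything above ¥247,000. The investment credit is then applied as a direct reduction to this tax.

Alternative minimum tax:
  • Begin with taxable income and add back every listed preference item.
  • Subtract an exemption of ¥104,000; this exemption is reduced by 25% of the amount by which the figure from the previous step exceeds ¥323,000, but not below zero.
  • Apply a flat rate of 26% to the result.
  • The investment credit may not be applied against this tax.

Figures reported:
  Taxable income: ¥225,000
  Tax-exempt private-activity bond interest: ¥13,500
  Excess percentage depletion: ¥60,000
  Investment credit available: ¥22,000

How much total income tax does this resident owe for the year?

¥50,570

Alternative minimum tax:
  Adjusted income: ¥225,000 + ¥13,500 + ¥60,000 = ¥298,500
  Exemption: ¥298,500 ≤ ¥323,000, so full ¥104,000 applies
  Base: ¥298,500 − ¥104,000 = ¥194,500
  ¥194,500 × 26% = ¥50,570

Mainline income levy:
  ¥147,000 × 12% = ¥17,640
  ¥78,000 × 18% = ¥14,040
  → ¥31,680
  Less investment credit ¥22,000 → ¥9,680

¥50,570 > ¥9,680, so the alternative minimum tax is the binding amount.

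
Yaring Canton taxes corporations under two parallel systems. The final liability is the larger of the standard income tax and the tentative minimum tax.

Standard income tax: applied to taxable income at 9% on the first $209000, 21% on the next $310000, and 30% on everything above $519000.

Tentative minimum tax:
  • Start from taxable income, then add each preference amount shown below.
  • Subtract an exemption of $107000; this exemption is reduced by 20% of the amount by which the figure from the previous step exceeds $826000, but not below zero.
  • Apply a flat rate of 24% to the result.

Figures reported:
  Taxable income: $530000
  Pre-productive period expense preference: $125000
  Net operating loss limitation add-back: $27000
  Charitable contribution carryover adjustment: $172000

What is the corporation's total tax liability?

$180624

Standard income tax:
  $209000 × 9% = $18810
  $310000 × 21% = $65100
  $11000 × 30% = $3300
  → $87210

Tentative minimum tax:
  Adjusted income: $530000 + $125000 + $27000 + $172000 = $854000
  Exemption: $107000 − 20% × ($854000 − $826000) = $107000 − $5600 = $101400
  Base: $854000 − $101400 = $752600
  $752600 × 24% = $180624

$180624 > $87210, so the tentative minimum tax is the binding amount.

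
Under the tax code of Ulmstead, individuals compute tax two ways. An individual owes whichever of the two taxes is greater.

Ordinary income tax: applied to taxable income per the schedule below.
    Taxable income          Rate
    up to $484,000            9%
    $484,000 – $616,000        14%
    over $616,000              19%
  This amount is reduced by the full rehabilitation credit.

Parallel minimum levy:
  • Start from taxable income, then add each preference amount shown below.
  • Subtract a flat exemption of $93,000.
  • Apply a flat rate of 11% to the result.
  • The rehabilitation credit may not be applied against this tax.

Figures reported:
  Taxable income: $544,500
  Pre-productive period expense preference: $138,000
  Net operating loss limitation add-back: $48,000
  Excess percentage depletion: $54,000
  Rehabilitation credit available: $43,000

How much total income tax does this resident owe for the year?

$76,065

Parallel minimum levy:
  Adjusted income: $544,500 + $138,000 + $48,000 + $54,000 = $784,500
  Less exemption $93,000 → base $691,500
  $691,500 × 11% = $76,065

Ordinary income tax:
  $484,000 × 9% = $43,560
  $60,500 × 14% = $8,470
  → $52,030
  Less rehabilitation credit $43,000 → $9,030

$76,065 > $9,030, so the parallel minimum levy is the binding amount.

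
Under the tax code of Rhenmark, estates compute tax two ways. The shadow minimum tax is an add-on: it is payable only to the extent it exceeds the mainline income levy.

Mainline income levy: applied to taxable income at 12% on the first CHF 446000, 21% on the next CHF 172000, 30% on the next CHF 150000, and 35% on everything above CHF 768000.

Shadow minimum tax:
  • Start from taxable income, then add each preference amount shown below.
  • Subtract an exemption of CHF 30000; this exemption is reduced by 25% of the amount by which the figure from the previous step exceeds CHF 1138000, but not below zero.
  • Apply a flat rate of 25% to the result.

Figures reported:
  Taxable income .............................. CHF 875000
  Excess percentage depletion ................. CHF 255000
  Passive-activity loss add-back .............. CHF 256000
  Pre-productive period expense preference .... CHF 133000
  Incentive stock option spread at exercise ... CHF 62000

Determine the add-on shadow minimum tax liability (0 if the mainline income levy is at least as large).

CHF 223160

Shadow minimum tax:
  Adjusted income: CHF 875000 + CHF 255000 + CHF 256000 + CHF 133000 + CHF 62000 = CHF 1581000
  Exemption: 25% × (CHF 1581000 − CHF 1138000) = CHF 110750 ≥ CHF 30000, so the exemption is fully phased out
  Base: CHF 1581000 − CHF 0 = CHF 1581000
  CHF 1581000 × 25% = CHF 395250

Mainline income levy:
  CHF 446000 × 12% = CHF 53520
  CHF 172000 × 21% = CHF 36120
  CHF 150000 × 30% = CHF 45000
  CHF 107000 × 35% = CHF 37450
  → CHF 172090

Excess of shadow minimum tax over mainline income levy: CHF 395250 − CHF 172090 = CHF 223160.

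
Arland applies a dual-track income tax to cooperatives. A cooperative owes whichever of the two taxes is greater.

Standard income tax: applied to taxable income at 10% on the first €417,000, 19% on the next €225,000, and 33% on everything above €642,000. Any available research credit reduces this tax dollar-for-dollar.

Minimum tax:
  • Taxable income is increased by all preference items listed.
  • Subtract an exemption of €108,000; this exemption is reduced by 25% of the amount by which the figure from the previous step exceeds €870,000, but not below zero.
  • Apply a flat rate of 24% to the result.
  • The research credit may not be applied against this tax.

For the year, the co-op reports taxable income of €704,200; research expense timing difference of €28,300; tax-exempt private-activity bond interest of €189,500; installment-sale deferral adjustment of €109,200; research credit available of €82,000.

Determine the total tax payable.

€231,240

Minimum tax:
  Adjusted income: €704,200 + €28,300 + €189,500 + €109,200 = €1,031,200
  Exemption: €108,000 − 25% × (€1,031,200 − €870,000) = €108,000 − €40,300 = €67,700
  Base: €1,031,200 − €67,700 = €963,500
  €963,500 × 24% = €231,240

Standard income tax:
  €417,000 × 10% = €41,700
  €225,000 × 19% = €42,750
  €62,200 × 33% = €20,526
  → €104,976
  Less research credit €82,000 → €22,976

€231,240 > €22,976, so the minimum tax is the binding amount.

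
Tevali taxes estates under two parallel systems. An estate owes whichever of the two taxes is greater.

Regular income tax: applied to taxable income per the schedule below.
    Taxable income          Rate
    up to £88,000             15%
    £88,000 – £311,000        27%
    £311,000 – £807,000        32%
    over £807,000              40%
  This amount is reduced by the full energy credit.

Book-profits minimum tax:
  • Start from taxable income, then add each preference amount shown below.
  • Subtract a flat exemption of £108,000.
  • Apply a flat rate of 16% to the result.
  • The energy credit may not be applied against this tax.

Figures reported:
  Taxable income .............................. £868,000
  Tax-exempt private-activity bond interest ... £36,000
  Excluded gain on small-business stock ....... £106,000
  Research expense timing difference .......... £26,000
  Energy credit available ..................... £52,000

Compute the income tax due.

Book-profits minimum tax:
  Adjusted income: £868,000 + £36,000 + £106,000 + £26,000 = £1,036,000
  Less exemption £108,000 → base £928,000
  £928,000 × 16% = £148,480

Regular income tax:
  £88,000 × 15% = £13,200
  £223,000 × 27% = £60,210
  £496,000 × 32% = £158,720
  £61,000 × 40% = £24,400
  → £256,530
  Less energy credit £52,000 → £204,530

£204,530 > £148,480, so the regular income tax governs.

£204,530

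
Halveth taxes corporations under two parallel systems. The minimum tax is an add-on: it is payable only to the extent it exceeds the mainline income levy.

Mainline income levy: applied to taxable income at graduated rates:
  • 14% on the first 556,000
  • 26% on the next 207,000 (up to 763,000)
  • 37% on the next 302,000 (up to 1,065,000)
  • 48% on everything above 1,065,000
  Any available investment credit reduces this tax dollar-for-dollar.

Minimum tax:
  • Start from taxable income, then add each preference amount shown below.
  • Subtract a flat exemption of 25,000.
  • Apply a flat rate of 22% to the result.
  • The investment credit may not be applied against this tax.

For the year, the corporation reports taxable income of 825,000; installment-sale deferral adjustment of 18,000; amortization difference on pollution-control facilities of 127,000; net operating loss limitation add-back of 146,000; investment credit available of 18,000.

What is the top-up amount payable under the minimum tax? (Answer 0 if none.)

Mainline income levy:
  556,000 × 14% = 77,840
  207,000 × 26% = 53,820
  62,000 × 37% = 22,940
  → 154,600
  Less investment credit 18,000 → 136,600

Minimum tax:
  Adjusted income: 825,000 + 18,000 + 127,000 + 146,000 = 1,116,000
  Less exemption 25,000 → base 1,091,000
  1,091,000 × 22% = 240,020

Excess of minimum tax over mainline income levy: 240,020 − 136,600 = 103,420.

103,420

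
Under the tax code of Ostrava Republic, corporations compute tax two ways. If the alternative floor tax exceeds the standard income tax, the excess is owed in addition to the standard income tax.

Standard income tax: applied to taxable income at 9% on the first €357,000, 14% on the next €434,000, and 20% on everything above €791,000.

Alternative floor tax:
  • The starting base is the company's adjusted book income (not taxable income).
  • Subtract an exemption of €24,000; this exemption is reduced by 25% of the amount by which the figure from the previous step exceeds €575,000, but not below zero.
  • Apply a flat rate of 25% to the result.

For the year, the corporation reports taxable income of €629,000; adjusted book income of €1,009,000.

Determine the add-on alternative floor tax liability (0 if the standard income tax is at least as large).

€182,040

Alternative floor tax:
  Base (adjusted book income): €1,009,000
  Exemption: 25% × (€1,009,000 − €575,000) = €108,500 ≥ €24,000, so the exemption is fully phased out
  Base: €1,009,000 − €0 = €1,009,000
  €1,009,000 × 25% = €252,250

Standard income tax:
  €357,000 × 9% = €32,130
  €272,000 × 14% = €38,080
  → €70,210

Excess of alternative floor tax over standard income tax: €252,250 − €70,210 = €182,040.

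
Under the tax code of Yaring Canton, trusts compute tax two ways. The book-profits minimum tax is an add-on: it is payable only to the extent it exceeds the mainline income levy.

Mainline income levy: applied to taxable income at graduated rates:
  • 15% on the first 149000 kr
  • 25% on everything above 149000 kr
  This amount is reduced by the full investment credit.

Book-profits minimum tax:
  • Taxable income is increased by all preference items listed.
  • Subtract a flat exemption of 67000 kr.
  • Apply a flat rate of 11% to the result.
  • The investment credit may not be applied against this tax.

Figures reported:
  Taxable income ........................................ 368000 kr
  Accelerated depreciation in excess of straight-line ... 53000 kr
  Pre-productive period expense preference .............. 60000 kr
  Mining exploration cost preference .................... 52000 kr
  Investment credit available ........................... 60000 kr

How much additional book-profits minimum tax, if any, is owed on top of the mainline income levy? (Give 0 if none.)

34160 kr

Mainline income levy:
  149000 kr × 15% = 22350 kr
  219000 kr × 25% = 54750 kr
  → 77100 kr
  Less investment credit 60000 kr → 17100 kr

Book-profits minimum tax:
  Adjusted income: 368000 kr + 53000 kr + 60000 kr + 52000 kr = 533000 kr
  Less exemption 67000 kr → base 466000 kr
  466000 kr × 11% = 51260 kr

Excess of book-profits minimum tax over mainline income levy: 51260 kr − 17100 kr = 34160 kr.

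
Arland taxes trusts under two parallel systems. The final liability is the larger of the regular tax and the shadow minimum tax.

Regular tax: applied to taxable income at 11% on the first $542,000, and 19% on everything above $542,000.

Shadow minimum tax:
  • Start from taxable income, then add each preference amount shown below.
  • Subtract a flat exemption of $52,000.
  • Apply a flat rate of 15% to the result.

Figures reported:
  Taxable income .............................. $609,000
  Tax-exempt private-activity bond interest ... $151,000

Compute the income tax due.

Shadow minimum tax:
  Adjusted income: $609,000 + $151,000 = $760,000
  Less exemption $52,000 → base $708,000
  $708,000 × 15% = $106,200

Regular tax:
  $542,000 × 11% = $59,620
  $67,000 × 19% = $12,730
  → $72,350

$106,200 > $72,350, so the shadow minimum tax is the binding amount.

$106,200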